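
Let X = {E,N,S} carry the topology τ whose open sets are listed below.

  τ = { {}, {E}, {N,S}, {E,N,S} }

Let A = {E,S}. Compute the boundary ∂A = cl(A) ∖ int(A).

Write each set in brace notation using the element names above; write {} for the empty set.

{N,S}

open subsets of A: {}, {E}; so int(A) = {E}
closure: X∖int(X∖A) = X∖{} = {E,N,S}
∂A = {E,N,S} minus {E} = {N,S}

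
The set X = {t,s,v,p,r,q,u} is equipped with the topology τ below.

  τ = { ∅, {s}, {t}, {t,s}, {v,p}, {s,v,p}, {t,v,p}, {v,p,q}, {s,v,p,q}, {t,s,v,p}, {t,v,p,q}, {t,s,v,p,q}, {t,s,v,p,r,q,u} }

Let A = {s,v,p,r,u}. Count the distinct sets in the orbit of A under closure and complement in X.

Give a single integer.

complement {t,q}; its interior {t}; cl(A) = X∖{t} = {s,v,p,r,q,u}
With k = closure, c = complement:
  1. A     = {s,v,p,r,u}
  2. kA    = {s,v,p,r,q,u}
  3. cA    = {t,q}
  4. ckA   = {t}
  5. kcA   = {t,r,q,u}
  6. kckA  = {t,r,u}
  7. ckcA  = {s,v,p}
  8. ckckA = {s,v,p,q}
k, c of each give nothing new

8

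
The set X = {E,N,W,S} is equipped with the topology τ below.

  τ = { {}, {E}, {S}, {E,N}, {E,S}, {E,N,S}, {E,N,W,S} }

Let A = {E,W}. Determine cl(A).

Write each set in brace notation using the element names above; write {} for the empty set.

complement {N,S}; its interior {S}; cl(A) = X∖{S} = {E,N,W}

{E,N,W}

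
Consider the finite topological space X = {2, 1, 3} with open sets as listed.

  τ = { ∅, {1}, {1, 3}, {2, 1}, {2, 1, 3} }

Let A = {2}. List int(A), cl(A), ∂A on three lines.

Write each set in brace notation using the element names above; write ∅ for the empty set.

int(A) = ∅
cl(A)  = {2}
∂A     = {2}

opens ⊆ A: ∅; union → int = ∅
complement {1, 3}; its interior {1, 3}; cl(A) = X∖{1, 3} = {2}
boundary = {2} ∖ ∅ = {2}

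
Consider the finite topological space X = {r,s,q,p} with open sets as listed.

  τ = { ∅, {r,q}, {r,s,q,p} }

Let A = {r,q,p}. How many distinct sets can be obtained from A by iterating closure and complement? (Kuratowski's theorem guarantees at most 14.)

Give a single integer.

6

cl via duality: int({s}) = ∅, so X∖∅ = {r,s,q,p}
Write k for closure, c for complement:
  1. A     = {r,q,p}
  2. kA    = {r,s,q,p}
  3. cA    = {s}
  4. ckA   = ∅
  5. kcA   = {s,p}
  6. ckcA  = {r,q}
applying k or c yields no new set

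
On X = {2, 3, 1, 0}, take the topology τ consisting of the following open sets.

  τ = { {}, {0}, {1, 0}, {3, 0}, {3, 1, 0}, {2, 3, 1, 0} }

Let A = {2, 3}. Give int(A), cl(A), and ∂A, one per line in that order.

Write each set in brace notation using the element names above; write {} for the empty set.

U open, U⊆A: {}. int(A) = ⋃ = {}
X∖A={1, 0}, int(X∖A)={1, 0}, hence cl(A)={2, 3}
∂A: remove int from cl → {2, 3}

int(A) = {}
cl(A)  = {2, 3}
∂A     = {2, 3}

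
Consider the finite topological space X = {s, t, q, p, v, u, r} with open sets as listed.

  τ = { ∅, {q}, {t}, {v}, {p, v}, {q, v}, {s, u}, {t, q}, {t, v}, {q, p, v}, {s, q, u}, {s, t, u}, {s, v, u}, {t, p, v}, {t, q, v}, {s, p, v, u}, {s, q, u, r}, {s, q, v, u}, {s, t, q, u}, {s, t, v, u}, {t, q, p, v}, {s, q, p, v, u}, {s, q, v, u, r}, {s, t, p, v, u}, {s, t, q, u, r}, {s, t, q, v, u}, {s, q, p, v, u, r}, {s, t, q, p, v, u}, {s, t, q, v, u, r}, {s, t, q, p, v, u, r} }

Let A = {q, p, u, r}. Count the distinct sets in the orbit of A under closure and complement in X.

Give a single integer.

cl via duality: int({s, t, v}) = {t, v}, so X∖{t, v} = {s, q, p, u, r}
Write k for closure, c for complement:
  1. A     = {q, p, u, r}
  2. kA    = {s, q, p, u, r}
  3. cA    = {s, t, v}
  4. ckA   = {t, v}
  5. kcA   = {s, t, p, v, u, r}
  6. kckA  = {t, p, v}
  7. ckcA  = {q}
  8. ckckA = {s, q, u, r}
  9. kckcA = {q, r}
  10. ckckcA = {s, t, p, v, u}
applying k or c yields no new set

10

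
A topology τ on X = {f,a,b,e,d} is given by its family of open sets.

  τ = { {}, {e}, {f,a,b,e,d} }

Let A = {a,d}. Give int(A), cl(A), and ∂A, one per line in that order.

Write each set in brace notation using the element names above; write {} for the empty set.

int(A) = {}
cl(A)  = {f,a,b,d}
∂A     = {f,a,b,d}

opens ⊆ A: {}; union → int = {}
complement {f,b,e}; its interior {e}; cl(A) = X∖{e} = {f,a,b,d}
boundary = {f,a,b,d} ∖ {} = {f,a,b,d}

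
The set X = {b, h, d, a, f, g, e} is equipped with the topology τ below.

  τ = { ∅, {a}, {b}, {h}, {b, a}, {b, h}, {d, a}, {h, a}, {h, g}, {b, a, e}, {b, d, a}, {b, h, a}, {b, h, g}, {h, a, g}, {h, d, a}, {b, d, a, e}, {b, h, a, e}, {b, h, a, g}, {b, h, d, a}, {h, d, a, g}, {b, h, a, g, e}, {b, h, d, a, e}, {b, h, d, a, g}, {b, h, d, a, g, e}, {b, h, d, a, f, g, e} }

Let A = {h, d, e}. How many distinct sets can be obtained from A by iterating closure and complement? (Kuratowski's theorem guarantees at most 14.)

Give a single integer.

10

cl via duality: int({b, a, f, g}) = {b, a}, so X∖{b, a} = {h, d, f, g, e}
Write k for closure, c for complement:
  1. A     = {h, d, e}
  2. kA    = {h, d, f, g, e}
  3. cA    = {b, a, f, g}
  4. ckA   = {b, a}
  5. kcA   = {b, d, a, f, g, e}
  6. kckA  = {b, d, a, f, e}
  7. ckcA  = {h}
  8. ckckA = {h, g}
  9. kckcA = {h, f, g}
  10. ckckcA = {b, d, a, e}
applying k or c yields no new set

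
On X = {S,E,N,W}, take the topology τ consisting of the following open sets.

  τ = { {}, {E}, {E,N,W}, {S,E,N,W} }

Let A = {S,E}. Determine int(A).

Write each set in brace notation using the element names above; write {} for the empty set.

opens ⊆ A: {}, {E}; union → int = {E}

{E}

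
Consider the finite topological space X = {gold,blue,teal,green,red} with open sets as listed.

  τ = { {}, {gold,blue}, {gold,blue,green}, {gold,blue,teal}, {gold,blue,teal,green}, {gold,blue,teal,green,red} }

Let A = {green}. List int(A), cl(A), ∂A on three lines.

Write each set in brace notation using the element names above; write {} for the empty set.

opens ⊆ A: {}; union → int = {}
complement {gold,blue,teal,red}; its interior {gold,blue,teal}; cl(A) = X∖{gold,blue,teal} = {green,red}
boundary = {green,red} ∖ {} = {green,red}

int(A) = {}
cl(A)  = {green,red}
∂A     = {green,red}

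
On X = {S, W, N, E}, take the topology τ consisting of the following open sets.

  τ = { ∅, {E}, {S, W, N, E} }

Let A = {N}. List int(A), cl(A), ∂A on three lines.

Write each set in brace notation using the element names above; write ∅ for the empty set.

int(A) = ∅
cl(A)  = {S, W, N}
∂A     = {S, W, N}

interior: largest open inside A is ∅ (from ∅)
cl via duality: int({S, W, E}) = {E}, so X∖{E} = {S, W, N}
cl∖int = {S, W, N}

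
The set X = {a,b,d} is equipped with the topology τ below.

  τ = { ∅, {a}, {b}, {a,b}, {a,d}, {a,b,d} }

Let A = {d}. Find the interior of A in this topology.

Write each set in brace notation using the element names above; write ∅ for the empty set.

open subsets of A: ∅; so int(A) = ∅

∅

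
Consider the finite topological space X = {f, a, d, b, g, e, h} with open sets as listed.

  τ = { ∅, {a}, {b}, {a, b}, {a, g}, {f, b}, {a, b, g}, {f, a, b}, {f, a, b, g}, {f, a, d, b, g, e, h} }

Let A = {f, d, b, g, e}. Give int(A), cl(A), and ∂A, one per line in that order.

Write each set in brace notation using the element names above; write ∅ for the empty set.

open subsets of A: ∅, {b}, {f, b}; so int(A) = {f, b}
closure: X∖int(X∖A) = X∖{a} = {f, d, b, g, e, h}
∂A = {f, d, b, g, e, h} minus {f, b} = {d, g, e, h}

int(A) = {f, b}
cl(A)  = {f, d, b, g, e, h}
∂A     = {d, g, e, h}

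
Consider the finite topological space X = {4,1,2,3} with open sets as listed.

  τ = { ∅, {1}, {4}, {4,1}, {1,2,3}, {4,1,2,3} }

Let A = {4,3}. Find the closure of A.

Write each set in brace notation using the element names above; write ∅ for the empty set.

{4,2,3}

closure: X∖int(X∖A) = X∖{1} = {4,2,3}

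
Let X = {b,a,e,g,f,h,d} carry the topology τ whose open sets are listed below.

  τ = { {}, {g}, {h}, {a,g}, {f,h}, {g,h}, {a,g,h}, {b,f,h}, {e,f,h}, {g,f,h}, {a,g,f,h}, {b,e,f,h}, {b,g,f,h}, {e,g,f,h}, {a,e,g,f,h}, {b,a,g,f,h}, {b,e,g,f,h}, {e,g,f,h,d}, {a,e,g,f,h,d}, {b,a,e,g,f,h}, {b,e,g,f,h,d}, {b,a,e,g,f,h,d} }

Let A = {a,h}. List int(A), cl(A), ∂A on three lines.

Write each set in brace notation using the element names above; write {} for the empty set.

open subsets of A: {}, {h}; so int(A) = {h}
closure: X∖int(X∖A) = X∖{g} = {b,a,e,f,h,d}
∂A = {b,a,e,f,h,d} minus {h} = {b,a,e,f,d}

int(A) = {h}
cl(A)  = {b,a,e,f,h,d}
∂A     = {b,a,e,f,d}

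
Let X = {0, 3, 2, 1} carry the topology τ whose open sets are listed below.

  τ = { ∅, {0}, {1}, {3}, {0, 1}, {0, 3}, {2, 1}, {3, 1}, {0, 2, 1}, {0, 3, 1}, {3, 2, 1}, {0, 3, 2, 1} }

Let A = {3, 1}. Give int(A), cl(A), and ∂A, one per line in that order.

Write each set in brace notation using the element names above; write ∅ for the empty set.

U open, U⊆A: ∅, {3}, {1}, {3, 1}. int(A) = ⋃ = {3, 1}
X∖A={0, 2}, int(X∖A)={0}, hence cl(A)={3, 2, 1}
∂A: remove int from cl → {2}

int(A) = {3, 1}
cl(A)  = {3, 2, 1}
∂A     = {2}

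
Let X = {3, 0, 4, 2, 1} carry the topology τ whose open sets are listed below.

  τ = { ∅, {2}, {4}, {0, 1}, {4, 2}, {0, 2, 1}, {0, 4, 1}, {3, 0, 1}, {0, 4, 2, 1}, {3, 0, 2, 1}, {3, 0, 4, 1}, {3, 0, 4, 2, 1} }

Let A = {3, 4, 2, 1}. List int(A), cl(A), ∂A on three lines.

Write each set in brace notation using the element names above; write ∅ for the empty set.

int(A) = {4, 2}
cl(A)  = {3, 0, 4, 2, 1}
∂A     = {3, 0, 1}

interior: largest open inside A is {4, 2} (from ∅, {4}, {2}, {4, 2})
cl via duality: int({0}) = ∅, so X∖∅ = {3, 0, 4, 2, 1}
cl∖int = {3, 0, 1}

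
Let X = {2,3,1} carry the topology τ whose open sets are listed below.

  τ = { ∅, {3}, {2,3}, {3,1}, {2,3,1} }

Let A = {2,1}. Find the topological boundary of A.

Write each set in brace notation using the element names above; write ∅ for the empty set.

U open, U⊆A: ∅. int(A) = ⋃ = ∅
X∖A={3}, int(X∖A)={3}, hence cl(A)={2,1}
∂A: remove int from cl → {2,1}

{2,1}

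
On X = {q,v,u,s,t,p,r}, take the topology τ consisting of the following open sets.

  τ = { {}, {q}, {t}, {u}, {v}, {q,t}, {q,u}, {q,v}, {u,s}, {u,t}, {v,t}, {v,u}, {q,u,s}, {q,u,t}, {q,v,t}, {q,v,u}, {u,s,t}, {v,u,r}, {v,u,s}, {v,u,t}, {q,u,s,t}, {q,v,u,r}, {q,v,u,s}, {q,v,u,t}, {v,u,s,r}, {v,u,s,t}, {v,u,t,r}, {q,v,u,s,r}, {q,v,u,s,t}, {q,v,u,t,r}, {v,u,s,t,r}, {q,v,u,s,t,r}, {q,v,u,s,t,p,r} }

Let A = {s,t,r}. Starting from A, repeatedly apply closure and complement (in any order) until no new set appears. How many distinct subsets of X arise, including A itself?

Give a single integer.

8

closure: X∖int(X∖A) = X∖{q,v,u} = {s,t,p,r}
Let k=closure and c=complement:
  1. A     = {s,t,r}
  2. kA    = {s,t,p,r}
  3. cA    = {q,v,u,p}
  4. ckA   = {q,v,u}
  5. kcA   = {q,v,u,s,p,r}
  6. ckcA  = {t}
  7. kckcA = {t,p}
  8. ckckcA = {q,v,u,s,r}
— saturated at 8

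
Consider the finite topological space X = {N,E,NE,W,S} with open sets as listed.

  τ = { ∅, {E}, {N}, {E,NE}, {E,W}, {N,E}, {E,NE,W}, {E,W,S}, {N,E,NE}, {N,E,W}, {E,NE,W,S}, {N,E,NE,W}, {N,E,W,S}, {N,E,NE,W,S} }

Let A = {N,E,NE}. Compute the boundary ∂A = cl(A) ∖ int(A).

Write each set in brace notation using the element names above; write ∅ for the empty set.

interior: largest open inside A is {N,E,NE} (from ∅, {N}, {E}, {N,E}, {E,NE}, {N,E,NE})
cl via duality: int({W,S}) = ∅, so X∖∅ = {N,E,NE,W,S}
cl∖int = {W,S}

{W,S}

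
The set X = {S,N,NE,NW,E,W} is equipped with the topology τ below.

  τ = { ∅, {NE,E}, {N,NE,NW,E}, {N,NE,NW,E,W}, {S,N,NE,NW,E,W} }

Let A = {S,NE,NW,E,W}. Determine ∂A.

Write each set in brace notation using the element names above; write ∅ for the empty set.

{S,N,NW,W}

interior: largest open inside A is {NE,E} (from ∅, {NE,E})
cl via duality: int({N}) = ∅, so X∖∅ = {S,N,NE,NW,E,W}
cl∖int = {S,N,NW,W}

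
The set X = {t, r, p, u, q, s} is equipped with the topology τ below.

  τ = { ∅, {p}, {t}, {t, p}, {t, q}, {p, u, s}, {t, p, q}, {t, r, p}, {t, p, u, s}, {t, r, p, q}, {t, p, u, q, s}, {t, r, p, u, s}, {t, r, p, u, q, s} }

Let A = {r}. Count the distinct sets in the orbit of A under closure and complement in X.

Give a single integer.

4

cl via duality: int({t, p, u, q, s}) = {t, p, u, q, s}, so X∖{t, p, u, q, s} = {r}
Write k for closure, c for complement:
  1. A     = {r}
  2. cA    = {t, p, u, q, s}
  3. kcA   = {t, r, p, u, q, s}
  4. ckcA  = ∅
applying k or c yields no new set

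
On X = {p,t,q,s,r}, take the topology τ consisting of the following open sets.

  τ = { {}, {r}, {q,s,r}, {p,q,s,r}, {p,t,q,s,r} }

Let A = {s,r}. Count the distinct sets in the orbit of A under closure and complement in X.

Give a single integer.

closure: X∖int(X∖A) = X∖{} = {p,t,q,s,r}
Let k=closure and c=complement:
  1. A     = {s,r}
  2. kA    = {p,t,q,s,r}
  3. cA    = {p,t,q}
  4. ckA   = {}
  5. kcA   = {p,t,q,s}
  6. ckcA  = {r}
— saturated at 6

6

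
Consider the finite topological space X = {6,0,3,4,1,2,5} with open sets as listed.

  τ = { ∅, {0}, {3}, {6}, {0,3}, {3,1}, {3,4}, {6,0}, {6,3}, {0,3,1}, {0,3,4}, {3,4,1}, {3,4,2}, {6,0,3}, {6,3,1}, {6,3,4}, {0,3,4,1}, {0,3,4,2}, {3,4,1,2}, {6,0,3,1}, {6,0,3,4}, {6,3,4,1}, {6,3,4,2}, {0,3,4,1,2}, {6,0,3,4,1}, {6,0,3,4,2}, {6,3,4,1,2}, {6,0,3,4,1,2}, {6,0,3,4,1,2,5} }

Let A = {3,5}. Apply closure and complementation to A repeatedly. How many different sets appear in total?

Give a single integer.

8

X∖A={6,0,4,1,2}, int(X∖A)={6,0}, hence cl(A)={3,4,1,2,5}
Orbit (k=closure, c=complement):
  1. A     = {3,5}
  2. kA    = {3,4,1,2,5}
  3. cA    = {6,0,4,1,2}
  4. ckA   = {6,0}
  5. kcA   = {6,0,4,1,2,5}
  6. kckA  = {6,0,5}
  7. ckcA  = {3}
  8. ckckA = {3,4,1,2}
(closed under both — stop)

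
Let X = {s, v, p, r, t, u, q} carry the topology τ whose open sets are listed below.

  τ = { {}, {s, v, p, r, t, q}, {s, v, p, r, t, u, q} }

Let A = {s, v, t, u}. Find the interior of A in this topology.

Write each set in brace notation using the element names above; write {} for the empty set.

{}

opens ⊆ A: {}; union → int = {}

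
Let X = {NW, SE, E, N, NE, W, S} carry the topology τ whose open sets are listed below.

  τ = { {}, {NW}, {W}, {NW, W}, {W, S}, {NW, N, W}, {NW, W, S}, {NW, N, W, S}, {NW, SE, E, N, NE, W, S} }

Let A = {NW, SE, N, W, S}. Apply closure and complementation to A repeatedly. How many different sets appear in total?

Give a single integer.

complement {E, NE}; its interior {}; cl(A) = X∖{} = {NW, SE, E, N, NE, W, S}
With k = closure, c = complement:
  1. A     = {NW, SE, N, W, S}
  2. kA    = {NW, SE, E, N, NE, W, S}
  3. cA    = {E, NE}
  4. ckA   = {}
  5. kcA   = {SE, E, NE}
  6. ckcA  = {NW, N, W, S}
k, c of each give nothing new

6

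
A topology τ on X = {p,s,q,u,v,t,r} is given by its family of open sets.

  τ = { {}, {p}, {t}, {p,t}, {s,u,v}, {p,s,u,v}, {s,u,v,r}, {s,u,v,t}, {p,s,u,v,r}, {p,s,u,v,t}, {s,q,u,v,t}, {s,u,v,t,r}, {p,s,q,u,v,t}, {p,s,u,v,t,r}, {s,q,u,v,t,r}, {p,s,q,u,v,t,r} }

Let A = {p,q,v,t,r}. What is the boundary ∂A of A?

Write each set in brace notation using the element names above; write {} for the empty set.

opens ⊆ A: {}, {t}, {p}, {p,t}; union → int = {p,t}
complement {s,u}; its interior {}; cl(A) = X∖{} = {p,s,q,u,v,t,r}
boundary = {p,s,q,u,v,t,r} ∖ {p,t} = {s,q,u,v,r}

{s,q,u,v,r}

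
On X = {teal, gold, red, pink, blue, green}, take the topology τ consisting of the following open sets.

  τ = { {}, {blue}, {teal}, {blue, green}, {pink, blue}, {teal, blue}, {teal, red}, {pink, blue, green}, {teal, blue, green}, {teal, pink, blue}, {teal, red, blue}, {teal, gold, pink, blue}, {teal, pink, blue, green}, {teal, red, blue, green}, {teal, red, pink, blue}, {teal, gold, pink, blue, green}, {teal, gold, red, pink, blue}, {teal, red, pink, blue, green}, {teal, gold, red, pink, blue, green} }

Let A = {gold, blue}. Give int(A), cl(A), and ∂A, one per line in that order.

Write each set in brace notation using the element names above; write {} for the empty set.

int(A) = {blue}
cl(A)  = {gold, pink, blue, green}
∂A     = {gold, pink, green}

interior: largest open inside A is {blue} (from {}, {blue})
cl via duality: int({teal, red, pink, green}) = {teal, red}, so X∖{teal, red} = {gold, pink, blue, green}
cl∖int = {gold, pink, green}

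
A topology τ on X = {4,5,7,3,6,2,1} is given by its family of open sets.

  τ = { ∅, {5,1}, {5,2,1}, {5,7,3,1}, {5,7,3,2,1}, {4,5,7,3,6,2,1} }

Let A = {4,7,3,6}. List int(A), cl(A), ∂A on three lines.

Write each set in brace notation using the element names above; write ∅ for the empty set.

opens ⊆ A: ∅; union → int = ∅
complement {5,2,1}; its interior {5,2,1}; cl(A) = X∖{5,2,1} = {4,7,3,6}
boundary = {4,7,3,6} ∖ ∅ = {4,7,3,6}

int(A) = ∅
cl(A)  = {4,7,3,6}
∂A     = {4,7,3,6}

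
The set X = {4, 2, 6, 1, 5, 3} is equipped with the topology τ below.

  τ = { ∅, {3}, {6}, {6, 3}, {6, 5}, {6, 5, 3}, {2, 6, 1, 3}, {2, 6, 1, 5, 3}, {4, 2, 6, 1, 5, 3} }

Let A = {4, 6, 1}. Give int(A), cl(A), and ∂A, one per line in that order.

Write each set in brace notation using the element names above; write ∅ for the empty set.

int(A) = {6}
cl(A)  = {4, 2, 6, 1, 5}
∂A     = {4, 2, 1, 5}

open subsets of A: ∅, {6}; so int(A) = {6}
closure: X∖int(X∖A) = X∖{3} = {4, 2, 6, 1, 5}
∂A = {4, 2, 6, 1, 5} minus {6} = {4, 2, 1, 5}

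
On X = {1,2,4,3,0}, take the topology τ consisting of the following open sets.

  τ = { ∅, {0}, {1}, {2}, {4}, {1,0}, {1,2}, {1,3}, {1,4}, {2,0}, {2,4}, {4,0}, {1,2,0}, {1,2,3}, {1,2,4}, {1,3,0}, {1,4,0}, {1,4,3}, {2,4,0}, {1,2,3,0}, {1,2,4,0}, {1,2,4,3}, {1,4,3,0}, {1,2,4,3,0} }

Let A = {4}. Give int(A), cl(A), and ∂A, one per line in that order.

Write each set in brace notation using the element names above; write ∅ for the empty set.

U open, U⊆A: ∅, {4}. int(A) = ⋃ = {4}
X∖A={1,2,3,0}, int(X∖A)={1,2,3,0}, hence cl(A)={4}
∂A: remove int from cl → ∅

int(A) = {4}
cl(A)  = {4}
∂A     = ∅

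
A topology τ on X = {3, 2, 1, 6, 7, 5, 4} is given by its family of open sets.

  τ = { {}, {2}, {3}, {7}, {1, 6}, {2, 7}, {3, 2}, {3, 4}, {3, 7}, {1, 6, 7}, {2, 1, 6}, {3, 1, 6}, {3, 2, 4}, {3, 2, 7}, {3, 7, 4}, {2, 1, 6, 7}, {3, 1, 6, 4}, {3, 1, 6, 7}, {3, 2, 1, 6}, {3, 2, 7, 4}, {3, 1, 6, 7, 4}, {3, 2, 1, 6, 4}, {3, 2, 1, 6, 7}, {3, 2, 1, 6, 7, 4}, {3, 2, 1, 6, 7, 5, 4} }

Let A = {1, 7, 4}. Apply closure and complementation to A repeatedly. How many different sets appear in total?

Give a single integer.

closure: X∖int(X∖A) = X∖{3, 2} = {1, 6, 7, 5, 4}
Let k=closure and c=complement:
  1. A     = {1, 7, 4}
  2. kA    = {1, 6, 7, 5, 4}
  3. cA    = {3, 2, 6, 5}
  4. ckA   = {3, 2}
  5. kcA   = {3, 2, 1, 6, 5, 4}
  6. kckA  = {3, 2, 5, 4}
  7. ckcA  = {7}
  8. ckckA = {1, 6, 7}
  9. kckcA = {7, 5}
  10. kckckA = {1, 6, 7, 5}
  11. ckckcA = {3, 2, 1, 6, 4}
  12. ckckckA = {3, 2, 4}
— saturated at 12

12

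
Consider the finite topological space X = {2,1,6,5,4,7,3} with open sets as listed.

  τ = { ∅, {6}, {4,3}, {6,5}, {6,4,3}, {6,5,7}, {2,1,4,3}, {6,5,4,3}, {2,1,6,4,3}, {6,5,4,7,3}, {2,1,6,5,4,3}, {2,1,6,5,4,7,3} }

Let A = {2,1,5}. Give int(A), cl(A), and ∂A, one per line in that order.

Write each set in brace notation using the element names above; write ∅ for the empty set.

int(A) = ∅
cl(A)  = {2,1,5,7}
∂A     = {2,1,5,7}

open subsets of A: ∅; so int(A) = ∅
closure: X∖int(X∖A) = X∖{6,4,3} = {2,1,5,7}
∂A = {2,1,5,7} minus ∅ = {2,1,5,7}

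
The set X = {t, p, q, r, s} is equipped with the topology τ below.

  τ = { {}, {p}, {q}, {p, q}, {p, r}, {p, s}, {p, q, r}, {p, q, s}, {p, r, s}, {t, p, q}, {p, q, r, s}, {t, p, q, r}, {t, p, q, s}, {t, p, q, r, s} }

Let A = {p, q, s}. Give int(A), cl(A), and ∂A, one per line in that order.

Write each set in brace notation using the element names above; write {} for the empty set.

int(A) = {p, q, s}
cl(A)  = {t, p, q, r, s}
∂A     = {t, r}

interior: largest open inside A is {p, q, s} (from {}, {q}, {p}, {p, s}, {p, q}, {p, q, s})
cl via duality: int({t, r}) = {}, so X∖{} = {t, p, q, r, s}
cl∖int = {t, r}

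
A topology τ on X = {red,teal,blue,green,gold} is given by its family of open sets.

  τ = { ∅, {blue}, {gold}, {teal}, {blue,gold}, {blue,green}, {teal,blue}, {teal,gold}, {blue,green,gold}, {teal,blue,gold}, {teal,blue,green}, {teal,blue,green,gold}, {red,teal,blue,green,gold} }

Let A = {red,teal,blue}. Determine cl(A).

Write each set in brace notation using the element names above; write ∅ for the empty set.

X∖A={green,gold}, int(X∖A)={gold}, hence cl(A)={red,teal,blue,green}

{red,teal,blue,green}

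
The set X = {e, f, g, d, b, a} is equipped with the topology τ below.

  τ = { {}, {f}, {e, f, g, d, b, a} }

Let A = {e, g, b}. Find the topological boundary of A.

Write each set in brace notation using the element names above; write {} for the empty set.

{e, g, d, b, a}

U open, U⊆A: {}. int(A) = ⋃ = {}
X∖A={f, d, a}, int(X∖A)={f}, hence cl(A)={e, g, d, b, a}
∂A: remove int from cl → {e, g, d, b, a}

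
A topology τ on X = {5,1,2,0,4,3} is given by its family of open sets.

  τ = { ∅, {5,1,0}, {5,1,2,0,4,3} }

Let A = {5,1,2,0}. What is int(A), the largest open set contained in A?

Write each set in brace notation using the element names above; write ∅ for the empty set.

{5,1,0}

open subsets of A: ∅, {5,1,0}; so int(A) = {5,1,0}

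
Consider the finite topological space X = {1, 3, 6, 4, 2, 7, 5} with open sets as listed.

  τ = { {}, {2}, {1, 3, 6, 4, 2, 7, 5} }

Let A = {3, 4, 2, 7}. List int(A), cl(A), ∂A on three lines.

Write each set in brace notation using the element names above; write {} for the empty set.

int(A) = {2}
cl(A)  = {1, 3, 6, 4, 2, 7, 5}
∂A     = {1, 3, 6, 4, 7, 5}

open subsets of A: {}, {2}; so int(A) = {2}
closure: X∖int(X∖A) = X∖{} = {1, 3, 6, 4, 2, 7, 5}
∂A = {1, 3, 6, 4, 2, 7, 5} minus {2} = {1, 3, 6, 4, 7, 5}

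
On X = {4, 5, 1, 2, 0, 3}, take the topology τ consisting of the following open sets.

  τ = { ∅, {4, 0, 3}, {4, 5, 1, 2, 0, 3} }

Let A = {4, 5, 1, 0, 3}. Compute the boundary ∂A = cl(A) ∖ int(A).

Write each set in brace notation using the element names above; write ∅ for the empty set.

U open, U⊆A: ∅, {4, 0, 3}. int(A) = ⋃ = {4, 0, 3}
X∖A={2}, int(X∖A)=∅, hence cl(A)={4, 5, 1, 2, 0, 3}
∂A: remove int from cl → {5, 1, 2}

{5, 1, 2}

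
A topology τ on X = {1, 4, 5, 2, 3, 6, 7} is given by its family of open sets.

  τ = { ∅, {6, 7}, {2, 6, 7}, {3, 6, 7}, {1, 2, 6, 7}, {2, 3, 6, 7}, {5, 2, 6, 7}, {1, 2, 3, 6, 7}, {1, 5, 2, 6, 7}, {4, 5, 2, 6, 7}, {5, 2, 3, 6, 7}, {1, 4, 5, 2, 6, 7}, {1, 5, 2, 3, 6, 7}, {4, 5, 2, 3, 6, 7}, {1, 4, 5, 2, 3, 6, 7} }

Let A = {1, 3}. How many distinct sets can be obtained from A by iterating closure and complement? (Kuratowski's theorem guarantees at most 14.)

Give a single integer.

complement {4, 5, 2, 6, 7}; its interior {4, 5, 2, 6, 7}; cl(A) = X∖{4, 5, 2, 6, 7} = {1, 3}
With k = closure, c = complement:
  1. A     = {1, 3}
  2. cA    = {4, 5, 2, 6, 7}
  3. kcA   = {1, 4, 5, 2, 3, 6, 7}
  4. ckcA  = ∅
k, c of each give nothing new

4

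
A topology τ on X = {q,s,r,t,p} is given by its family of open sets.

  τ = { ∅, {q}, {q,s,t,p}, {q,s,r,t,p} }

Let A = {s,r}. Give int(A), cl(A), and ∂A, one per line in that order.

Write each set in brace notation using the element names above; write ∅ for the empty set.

interior: largest open inside A is ∅ (from ∅)
cl via duality: int({q,t,p}) = {q}, so X∖{q} = {s,r,t,p}
cl∖int = {s,r,t,p}

int(A) = ∅
cl(A)  = {s,r,t,p}
∂A     = {s,r,t,p}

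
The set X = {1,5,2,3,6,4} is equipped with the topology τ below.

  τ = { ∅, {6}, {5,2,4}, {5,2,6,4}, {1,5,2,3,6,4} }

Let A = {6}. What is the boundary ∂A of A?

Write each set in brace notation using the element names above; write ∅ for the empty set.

{1,3}

interior: largest open inside A is {6} (from ∅, {6})
cl via duality: int({1,5,2,3,4}) = {5,2,4}, so X∖{5,2,4} = {1,3,6}
cl∖int = {1,3}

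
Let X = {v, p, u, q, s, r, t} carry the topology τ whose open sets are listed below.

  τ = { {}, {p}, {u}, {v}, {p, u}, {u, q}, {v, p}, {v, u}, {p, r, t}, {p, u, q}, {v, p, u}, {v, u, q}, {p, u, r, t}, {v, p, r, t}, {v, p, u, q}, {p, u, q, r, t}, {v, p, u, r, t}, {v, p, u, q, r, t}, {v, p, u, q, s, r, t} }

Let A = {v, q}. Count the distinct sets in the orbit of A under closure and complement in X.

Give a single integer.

8

cl via duality: int({p, u, s, r, t}) = {p, u, r, t}, so X∖{p, u, r, t} = {v, q, s}
Write k for closure, c for complement:
  1. A     = {v, q}
  2. kA    = {v, q, s}
  3. cA    = {p, u, s, r, t}
  4. ckA   = {p, u, r, t}
  5. kcA   = {p, u, q, s, r, t}
  6. ckcA  = {v}
  7. kckcA = {v, s}
  8. ckckcA = {p, u, q, r, t}
applying k or c yields no new set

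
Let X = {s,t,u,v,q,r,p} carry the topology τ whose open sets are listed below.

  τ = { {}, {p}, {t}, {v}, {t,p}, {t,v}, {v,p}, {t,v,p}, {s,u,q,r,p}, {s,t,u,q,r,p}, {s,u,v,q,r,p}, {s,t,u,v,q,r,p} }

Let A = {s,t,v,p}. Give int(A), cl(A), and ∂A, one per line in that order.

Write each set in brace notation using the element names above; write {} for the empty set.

int(A) = {t,v,p}
cl(A)  = {s,t,u,v,q,r,p}
∂A     = {s,u,q,r}

U open, U⊆A: {}, {t}, {p}, {v}, {t,v}, {t,p}, {v,p}, {t,v,p}. int(A) = ⋃ = {t,v,p}
X∖A={u,q,r}, int(X∖A)={}, hence cl(A)={s,t,u,v,q,r,p}
∂A: remove int from cl → {s,u,q,r}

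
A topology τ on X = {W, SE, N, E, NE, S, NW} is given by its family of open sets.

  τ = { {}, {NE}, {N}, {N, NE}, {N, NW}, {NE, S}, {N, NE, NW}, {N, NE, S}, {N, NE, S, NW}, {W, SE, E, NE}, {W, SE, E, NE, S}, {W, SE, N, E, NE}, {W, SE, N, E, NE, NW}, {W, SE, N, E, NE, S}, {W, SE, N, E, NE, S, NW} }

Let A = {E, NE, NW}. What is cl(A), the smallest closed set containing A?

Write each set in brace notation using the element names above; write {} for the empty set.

{W, SE, E, NE, S, NW}

closure: X∖int(X∖A) = X∖{N} = {W, SE, E, NE, S, NW}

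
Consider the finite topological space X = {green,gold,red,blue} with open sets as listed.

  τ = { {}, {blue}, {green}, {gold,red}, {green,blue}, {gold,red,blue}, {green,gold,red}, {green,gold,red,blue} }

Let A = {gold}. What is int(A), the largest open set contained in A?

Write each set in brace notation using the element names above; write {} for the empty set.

{}

open subsets of A: {}; so int(A) = {}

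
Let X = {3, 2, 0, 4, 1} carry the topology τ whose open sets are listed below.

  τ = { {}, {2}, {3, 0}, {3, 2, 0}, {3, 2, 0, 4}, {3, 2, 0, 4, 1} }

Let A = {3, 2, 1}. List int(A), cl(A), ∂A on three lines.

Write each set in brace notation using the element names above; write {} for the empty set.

opens ⊆ A: {}, {2}; union → int = {2}
complement {0, 4}; its interior {}; cl(A) = X∖{} = {3, 2, 0, 4, 1}
boundary = {3, 2, 0, 4, 1} ∖ {2} = {3, 0, 4, 1}

int(A) = {2}
cl(A)  = {3, 2, 0, 4, 1}
∂A     = {3, 0, 4, 1}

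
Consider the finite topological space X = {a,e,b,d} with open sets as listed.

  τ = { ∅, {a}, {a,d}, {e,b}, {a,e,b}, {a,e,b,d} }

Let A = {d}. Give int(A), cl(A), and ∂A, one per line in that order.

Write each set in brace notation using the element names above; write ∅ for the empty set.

int(A) = ∅
cl(A)  = {d}
∂A     = {d}

opens ⊆ A: ∅; union → int = ∅
complement {a,e,b}; its interior {a,e,b}; cl(A) = X∖{a,e,b} = {d}
boundary = {d} ∖ ∅ = {d}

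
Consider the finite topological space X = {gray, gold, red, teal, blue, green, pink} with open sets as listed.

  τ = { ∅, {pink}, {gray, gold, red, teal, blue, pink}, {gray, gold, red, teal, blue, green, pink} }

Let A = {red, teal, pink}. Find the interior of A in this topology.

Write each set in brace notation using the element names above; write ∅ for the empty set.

{pink}

open subsets of A: ∅, {pink}; so int(A) = {pink}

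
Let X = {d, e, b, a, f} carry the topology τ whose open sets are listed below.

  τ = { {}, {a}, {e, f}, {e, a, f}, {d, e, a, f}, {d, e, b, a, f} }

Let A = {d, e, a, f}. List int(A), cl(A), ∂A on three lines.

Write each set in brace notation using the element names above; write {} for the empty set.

int(A) = {d, e, a, f}
cl(A)  = {d, e, b, a, f}
∂A     = {b}

open subsets of A: {}, {a}, {e, f}, {e, a, f}, {d, e, a, f}; so int(A) = {d, e, a, f}
closure: X∖int(X∖A) = X∖{} = {d, e, b, a, f}
∂A = {d, e, b, a, f} minus {d, e, a, f} = {b}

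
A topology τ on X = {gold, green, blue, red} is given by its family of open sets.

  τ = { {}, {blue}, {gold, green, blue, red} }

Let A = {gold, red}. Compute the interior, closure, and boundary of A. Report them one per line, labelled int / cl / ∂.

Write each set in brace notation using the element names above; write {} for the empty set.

U open, U⊆A: {}. int(A) = ⋃ = {}
X∖A={green, blue}, int(X∖A)={blue}, hence cl(A)={gold, green, red}
∂A: remove int from cl → {gold, green, red}

int(A) = {}
cl(A)  = {gold, green, red}
∂A     = {gold, green, red}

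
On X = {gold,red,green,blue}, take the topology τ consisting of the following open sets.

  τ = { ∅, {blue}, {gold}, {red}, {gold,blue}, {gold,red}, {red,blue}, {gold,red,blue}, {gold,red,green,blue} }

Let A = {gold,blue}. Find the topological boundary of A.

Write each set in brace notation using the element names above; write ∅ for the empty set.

{green}

opens ⊆ A: ∅, {gold}, {blue}, {gold,blue}; union → int = {gold,blue}
complement {red,green}; its interior {red}; cl(A) = X∖{red} = {gold,green,blue}
boundary = {gold,green,blue} ∖ {gold,blue} = {green}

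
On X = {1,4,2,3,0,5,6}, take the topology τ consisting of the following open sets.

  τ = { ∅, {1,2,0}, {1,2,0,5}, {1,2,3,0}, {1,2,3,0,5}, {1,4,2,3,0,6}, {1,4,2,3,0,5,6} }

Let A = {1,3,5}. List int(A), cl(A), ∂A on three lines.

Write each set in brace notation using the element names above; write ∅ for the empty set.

open subsets of A: ∅; so int(A) = ∅
closure: X∖int(X∖A) = X∖∅ = {1,4,2,3,0,5,6}
∂A = {1,4,2,3,0,5,6} minus ∅ = {1,4,2,3,0,5,6}

int(A) = ∅
cl(A)  = {1,4,2,3,0,5,6}
∂A     = {1,4,2,3,0,5,6}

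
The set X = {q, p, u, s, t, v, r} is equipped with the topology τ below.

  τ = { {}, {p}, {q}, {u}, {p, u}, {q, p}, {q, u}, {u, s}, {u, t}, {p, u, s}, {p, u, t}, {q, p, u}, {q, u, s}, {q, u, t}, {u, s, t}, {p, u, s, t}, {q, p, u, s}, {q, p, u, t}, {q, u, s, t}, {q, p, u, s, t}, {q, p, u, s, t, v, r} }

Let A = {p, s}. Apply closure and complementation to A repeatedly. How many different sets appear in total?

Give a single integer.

closure: X∖int(X∖A) = X∖{q, u, t} = {p, s, v, r}
Let k=closure and c=complement:
  1. A     = {p, s}
  2. kA    = {p, s, v, r}
  3. cA    = {q, u, t, v, r}
  4. ckA   = {q, u, t}
  5. kcA   = {q, u, s, t, v, r}
  6. ckcA  = {p}
  7. kckcA = {p, v, r}
  8. ckckcA = {q, u, s, t}
— saturated at 8

8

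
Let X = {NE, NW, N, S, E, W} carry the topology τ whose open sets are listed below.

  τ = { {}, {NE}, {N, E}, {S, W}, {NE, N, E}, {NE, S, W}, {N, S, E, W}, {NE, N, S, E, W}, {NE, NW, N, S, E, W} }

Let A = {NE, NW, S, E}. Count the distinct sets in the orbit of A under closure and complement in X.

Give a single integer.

complement {N, W}; its interior {}; cl(A) = X∖{} = {NE, NW, N, S, E, W}
With k = closure, c = complement:
  1. A     = {NE, NW, S, E}
  2. kA    = {NE, NW, N, S, E, W}
  3. cA    = {N, W}
  4. ckA   = {}
  5. kcA   = {NW, N, S, E, W}
  6. ckcA  = {NE}
  7. kckcA = {NE, NW}
  8. ckckcA = {N, S, E, W}
k, c of each give nothing new

8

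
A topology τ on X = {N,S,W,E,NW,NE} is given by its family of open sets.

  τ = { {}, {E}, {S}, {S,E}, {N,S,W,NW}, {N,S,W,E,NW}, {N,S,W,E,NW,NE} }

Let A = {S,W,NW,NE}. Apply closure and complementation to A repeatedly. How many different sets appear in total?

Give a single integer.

closure: X∖int(X∖A) = X∖{E} = {N,S,W,NW,NE}
Let k=closure and c=complement:
  1. A     = {S,W,NW,NE}
  2. kA    = {N,S,W,NW,NE}
  3. cA    = {N,E}
  4. ckA   = {E}
  5. kcA   = {N,W,E,NW,NE}
  6. kckA  = {E,NE}
  7. ckcA  = {S}
  8. ckckA = {N,S,W,NW}
— saturated at 8

8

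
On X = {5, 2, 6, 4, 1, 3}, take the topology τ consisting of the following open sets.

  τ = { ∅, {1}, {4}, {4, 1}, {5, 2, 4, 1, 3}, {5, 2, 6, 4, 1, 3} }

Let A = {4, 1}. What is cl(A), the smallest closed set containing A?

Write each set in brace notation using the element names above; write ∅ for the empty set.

{5, 2, 6, 4, 1, 3}

complement {5, 2, 6, 3}; its interior ∅; cl(A) = X∖∅ = {5, 2, 6, 4, 1, 3}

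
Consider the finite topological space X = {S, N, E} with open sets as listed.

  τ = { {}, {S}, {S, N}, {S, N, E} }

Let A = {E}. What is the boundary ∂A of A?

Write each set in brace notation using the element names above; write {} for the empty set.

U open, U⊆A: {}. int(A) = ⋃ = {}
X∖A={S, N}, int(X∖A)={S, N}, hence cl(A)={E}
∂A: remove int from cl → {E}

{E}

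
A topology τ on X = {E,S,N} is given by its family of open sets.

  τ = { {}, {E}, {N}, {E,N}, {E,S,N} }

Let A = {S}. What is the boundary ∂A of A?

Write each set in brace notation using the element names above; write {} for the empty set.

{S}

open subsets of A: {}; so int(A) = {}
closure: X∖int(X∖A) = X∖{E,N} = {S}
∂A = {S} minus {} = {S}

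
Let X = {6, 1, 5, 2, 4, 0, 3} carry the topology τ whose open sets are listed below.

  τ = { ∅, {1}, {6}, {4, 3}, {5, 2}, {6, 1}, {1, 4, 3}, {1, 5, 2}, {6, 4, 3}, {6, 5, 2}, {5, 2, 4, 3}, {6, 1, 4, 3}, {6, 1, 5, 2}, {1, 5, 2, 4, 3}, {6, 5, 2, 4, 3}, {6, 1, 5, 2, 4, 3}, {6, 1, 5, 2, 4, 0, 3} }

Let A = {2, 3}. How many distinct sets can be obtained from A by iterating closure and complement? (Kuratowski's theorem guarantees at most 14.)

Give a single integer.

8

X∖A={6, 1, 5, 4, 0}, int(X∖A)={6, 1}, hence cl(A)={5, 2, 4, 0, 3}
Orbit (k=closure, c=complement):
  1. A     = {2, 3}
  2. kA    = {5, 2, 4, 0, 3}
  3. cA    = {6, 1, 5, 4, 0}
  4. ckA   = {6, 1}
  5. kcA   = {6, 1, 5, 2, 4, 0, 3}
  6. kckA  = {6, 1, 0}
  7. ckcA  = ∅
  8. ckckA = {5, 2, 4, 3}
(closed under both — stop)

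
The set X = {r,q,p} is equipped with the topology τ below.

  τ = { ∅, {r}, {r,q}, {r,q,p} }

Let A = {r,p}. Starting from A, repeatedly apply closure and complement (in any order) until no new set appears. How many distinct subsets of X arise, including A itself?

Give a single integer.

closure: X∖int(X∖A) = X∖∅ = {r,q,p}
Let k=closure and c=complement:
  1. A     = {r,p}
  2. kA    = {r,q,p}
  3. cA    = {q}
  4. ckA   = ∅
  5. kcA   = {q,p}
  6. ckcA  = {r}
— saturated at 6

6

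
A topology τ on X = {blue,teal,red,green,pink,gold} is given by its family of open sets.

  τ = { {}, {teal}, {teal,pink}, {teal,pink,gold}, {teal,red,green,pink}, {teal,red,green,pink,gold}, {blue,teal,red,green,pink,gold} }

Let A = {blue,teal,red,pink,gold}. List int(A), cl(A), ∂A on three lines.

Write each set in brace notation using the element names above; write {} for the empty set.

opens ⊆ A: {}, {teal}, {teal,pink}, {teal,pink,gold}; union → int = {teal,pink,gold}
complement {green}; its interior {}; cl(A) = X∖{} = {blue,teal,red,green,pink,gold}
boundary = {blue,teal,red,green,pink,gold} ∖ {teal,pink,gold} = {blue,red,green}

int(A) = {teal,pink,gold}
cl(A)  = {blue,teal,red,green,pink,gold}
∂A     = {blue,red,green}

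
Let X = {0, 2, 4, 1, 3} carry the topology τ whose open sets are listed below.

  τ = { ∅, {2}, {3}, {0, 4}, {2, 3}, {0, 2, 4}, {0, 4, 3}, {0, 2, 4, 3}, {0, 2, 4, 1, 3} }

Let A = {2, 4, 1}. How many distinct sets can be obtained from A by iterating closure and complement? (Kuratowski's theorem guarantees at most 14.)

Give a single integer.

10

complement {0, 3}; its interior {3}; cl(A) = X∖{3} = {0, 2, 4, 1}
With k = closure, c = complement:
  1. A     = {2, 4, 1}
  2. kA    = {0, 2, 4, 1}
  3. cA    = {0, 3}
  4. ckA   = {3}
  5. kcA   = {0, 4, 1, 3}
  6. kckA  = {1, 3}
  7. ckcA  = {2}
  8. ckckA = {0, 2, 4}
  9. kckcA = {2, 1}
  10. ckckcA = {0, 4, 3}
k, c of each give nothing new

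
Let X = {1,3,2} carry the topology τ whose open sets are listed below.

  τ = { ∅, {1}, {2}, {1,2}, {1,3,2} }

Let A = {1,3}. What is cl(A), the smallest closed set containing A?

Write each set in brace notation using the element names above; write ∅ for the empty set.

{1,3}

closure: X∖int(X∖A) = X∖{2} = {1,3}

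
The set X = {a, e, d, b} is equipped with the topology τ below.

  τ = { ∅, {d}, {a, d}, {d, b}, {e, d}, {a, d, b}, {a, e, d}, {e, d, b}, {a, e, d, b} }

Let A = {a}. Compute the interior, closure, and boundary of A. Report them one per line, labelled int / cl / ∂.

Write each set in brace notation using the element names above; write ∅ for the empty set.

int(A) = ∅
cl(A)  = {a}
∂A     = {a}

U open, U⊆A: ∅. int(A) = ⋃ = ∅
X∖A={e, d, b}, int(X∖A)={e, d, b}, hence cl(A)={a}
∂A: remove int from cl → {a}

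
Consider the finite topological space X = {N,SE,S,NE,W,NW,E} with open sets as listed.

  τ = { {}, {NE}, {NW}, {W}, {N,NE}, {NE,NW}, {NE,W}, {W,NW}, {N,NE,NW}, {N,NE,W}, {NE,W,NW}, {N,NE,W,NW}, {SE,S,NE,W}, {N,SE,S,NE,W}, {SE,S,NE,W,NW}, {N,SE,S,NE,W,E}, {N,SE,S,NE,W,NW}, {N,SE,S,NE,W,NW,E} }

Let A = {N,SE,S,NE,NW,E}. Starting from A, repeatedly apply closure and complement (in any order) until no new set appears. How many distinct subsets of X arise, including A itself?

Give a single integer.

closure: X∖int(X∖A) = X∖{W} = {N,SE,S,NE,NW,E}
Let k=closure and c=complement:
  1. A     = {N,SE,S,NE,NW,E}
  2. cA    = {W}
  3. kcA   = {SE,S,W,E}
  4. ckcA  = {N,NE,NW}
— saturated at 4

4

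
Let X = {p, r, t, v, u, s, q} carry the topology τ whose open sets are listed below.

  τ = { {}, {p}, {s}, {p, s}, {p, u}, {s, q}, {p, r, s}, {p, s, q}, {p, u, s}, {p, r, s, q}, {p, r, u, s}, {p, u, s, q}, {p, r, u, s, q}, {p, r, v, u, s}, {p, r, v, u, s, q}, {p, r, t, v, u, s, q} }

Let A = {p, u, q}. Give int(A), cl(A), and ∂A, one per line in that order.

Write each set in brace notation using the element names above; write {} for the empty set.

opens ⊆ A: {}, {p}, {p, u}; union → int = {p, u}
complement {r, t, v, s}; its interior {s}; cl(A) = X∖{s} = {p, r, t, v, u, q}
boundary = {p, r, t, v, u, q} ∖ {p, u} = {r, t, v, q}

int(A) = {p, u}
cl(A)  = {p, r, t, v, u, q}
∂A     = {r, t, v, q}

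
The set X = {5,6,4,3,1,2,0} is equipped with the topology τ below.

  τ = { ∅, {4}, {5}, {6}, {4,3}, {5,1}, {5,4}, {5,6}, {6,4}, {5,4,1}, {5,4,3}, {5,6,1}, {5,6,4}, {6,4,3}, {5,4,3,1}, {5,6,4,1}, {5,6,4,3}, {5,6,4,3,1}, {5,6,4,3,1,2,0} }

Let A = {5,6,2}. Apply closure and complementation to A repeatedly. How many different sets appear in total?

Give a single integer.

X∖A={4,3,1,0}, int(X∖A)={4,3}, hence cl(A)={5,6,1,2,0}
Orbit (k=closure, c=complement):
  1. A     = {5,6,2}
  2. kA    = {5,6,1,2,0}
  3. cA    = {4,3,1,0}
  4. ckA   = {4,3}
  5. kcA   = {4,3,1,2,0}
  6. kckA  = {4,3,2,0}
  7. ckcA  = {5,6}
  8. ckckA = {5,6,1}
(closed under both — stop)

8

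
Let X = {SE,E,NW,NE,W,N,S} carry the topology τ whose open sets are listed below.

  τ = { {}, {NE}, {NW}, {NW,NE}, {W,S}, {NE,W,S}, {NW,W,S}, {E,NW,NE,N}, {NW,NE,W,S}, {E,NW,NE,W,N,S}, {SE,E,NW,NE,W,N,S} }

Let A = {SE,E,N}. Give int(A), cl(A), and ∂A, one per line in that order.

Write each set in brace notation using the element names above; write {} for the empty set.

int(A) = {}
cl(A)  = {SE,E,N}
∂A     = {SE,E,N}

open subsets of A: {}; so int(A) = {}
closure: X∖int(X∖A) = X∖{NW,NE,W,S} = {SE,E,N}
∂A = {SE,E,N} minus {} = {SE,E,N}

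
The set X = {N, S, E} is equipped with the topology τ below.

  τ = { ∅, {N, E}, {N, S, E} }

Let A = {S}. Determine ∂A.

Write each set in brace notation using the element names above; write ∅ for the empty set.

{S}

opens ⊆ A: ∅; union → int = ∅
complement {N, E}; its interior {N, E}; cl(A) = X∖{N, E} = {S}
boundary = {S} ∖ ∅ = {S}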